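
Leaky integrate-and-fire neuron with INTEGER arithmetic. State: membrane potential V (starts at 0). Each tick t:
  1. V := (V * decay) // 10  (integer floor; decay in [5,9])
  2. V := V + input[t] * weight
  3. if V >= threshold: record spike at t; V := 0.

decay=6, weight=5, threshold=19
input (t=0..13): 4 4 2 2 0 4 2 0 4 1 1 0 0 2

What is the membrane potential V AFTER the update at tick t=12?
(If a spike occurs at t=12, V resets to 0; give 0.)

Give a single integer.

t=0: input=4 -> V=0 FIRE
t=1: input=4 -> V=0 FIRE
t=2: input=2 -> V=10
t=3: input=2 -> V=16
t=4: input=0 -> V=9
t=5: input=4 -> V=0 FIRE
t=6: input=2 -> V=10
t=7: input=0 -> V=6
t=8: input=4 -> V=0 FIRE
t=9: input=1 -> V=5
t=10: input=1 -> V=8
t=11: input=0 -> V=4
t=12: input=0 -> V=2
t=13: input=2 -> V=11

Answer: 2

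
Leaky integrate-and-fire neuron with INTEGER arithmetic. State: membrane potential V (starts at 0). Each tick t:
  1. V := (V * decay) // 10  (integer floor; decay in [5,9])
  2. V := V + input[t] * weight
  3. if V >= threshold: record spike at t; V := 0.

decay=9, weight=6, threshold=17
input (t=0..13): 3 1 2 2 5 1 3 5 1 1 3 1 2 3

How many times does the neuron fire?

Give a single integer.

Answer: 8

Derivation:
t=0: input=3 -> V=0 FIRE
t=1: input=1 -> V=6
t=2: input=2 -> V=0 FIRE
t=3: input=2 -> V=12
t=4: input=5 -> V=0 FIRE
t=5: input=1 -> V=6
t=6: input=3 -> V=0 FIRE
t=7: input=5 -> V=0 FIRE
t=8: input=1 -> V=6
t=9: input=1 -> V=11
t=10: input=3 -> V=0 FIRE
t=11: input=1 -> V=6
t=12: input=2 -> V=0 FIRE
t=13: input=3 -> V=0 FIRE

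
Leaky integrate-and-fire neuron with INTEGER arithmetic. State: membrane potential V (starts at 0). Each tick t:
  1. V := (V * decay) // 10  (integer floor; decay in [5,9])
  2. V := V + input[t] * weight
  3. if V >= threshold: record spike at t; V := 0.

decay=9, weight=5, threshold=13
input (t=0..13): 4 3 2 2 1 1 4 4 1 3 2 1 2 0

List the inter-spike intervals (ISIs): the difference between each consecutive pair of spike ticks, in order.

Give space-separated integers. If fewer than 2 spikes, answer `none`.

Answer: 1 2 3 1 2 2

Derivation:
t=0: input=4 -> V=0 FIRE
t=1: input=3 -> V=0 FIRE
t=2: input=2 -> V=10
t=3: input=2 -> V=0 FIRE
t=4: input=1 -> V=5
t=5: input=1 -> V=9
t=6: input=4 -> V=0 FIRE
t=7: input=4 -> V=0 FIRE
t=8: input=1 -> V=5
t=9: input=3 -> V=0 FIRE
t=10: input=2 -> V=10
t=11: input=1 -> V=0 FIRE
t=12: input=2 -> V=10
t=13: input=0 -> V=9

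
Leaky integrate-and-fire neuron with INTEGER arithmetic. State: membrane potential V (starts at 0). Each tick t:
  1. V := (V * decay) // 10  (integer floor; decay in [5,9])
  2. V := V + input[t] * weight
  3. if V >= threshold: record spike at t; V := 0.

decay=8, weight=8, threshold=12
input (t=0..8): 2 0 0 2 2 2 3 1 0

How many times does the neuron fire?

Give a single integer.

Answer: 5

Derivation:
t=0: input=2 -> V=0 FIRE
t=1: input=0 -> V=0
t=2: input=0 -> V=0
t=3: input=2 -> V=0 FIRE
t=4: input=2 -> V=0 FIRE
t=5: input=2 -> V=0 FIRE
t=6: input=3 -> V=0 FIRE
t=7: input=1 -> V=8
t=8: input=0 -> V=6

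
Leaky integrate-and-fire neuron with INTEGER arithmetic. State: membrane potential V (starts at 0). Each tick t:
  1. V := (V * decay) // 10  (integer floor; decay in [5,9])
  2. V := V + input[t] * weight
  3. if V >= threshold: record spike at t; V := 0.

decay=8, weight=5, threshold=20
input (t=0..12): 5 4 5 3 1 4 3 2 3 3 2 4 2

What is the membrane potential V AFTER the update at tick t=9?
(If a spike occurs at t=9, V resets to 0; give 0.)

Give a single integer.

Answer: 0

Derivation:
t=0: input=5 -> V=0 FIRE
t=1: input=4 -> V=0 FIRE
t=2: input=5 -> V=0 FIRE
t=3: input=3 -> V=15
t=4: input=1 -> V=17
t=5: input=4 -> V=0 FIRE
t=6: input=3 -> V=15
t=7: input=2 -> V=0 FIRE
t=8: input=3 -> V=15
t=9: input=3 -> V=0 FIRE
t=10: input=2 -> V=10
t=11: input=4 -> V=0 FIRE
t=12: input=2 -> V=10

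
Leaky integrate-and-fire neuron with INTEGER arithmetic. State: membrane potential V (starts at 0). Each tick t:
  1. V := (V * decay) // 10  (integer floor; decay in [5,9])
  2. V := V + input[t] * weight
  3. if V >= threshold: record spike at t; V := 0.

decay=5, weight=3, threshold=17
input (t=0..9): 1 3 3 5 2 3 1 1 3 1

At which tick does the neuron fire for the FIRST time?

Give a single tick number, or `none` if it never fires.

t=0: input=1 -> V=3
t=1: input=3 -> V=10
t=2: input=3 -> V=14
t=3: input=5 -> V=0 FIRE
t=4: input=2 -> V=6
t=5: input=3 -> V=12
t=6: input=1 -> V=9
t=7: input=1 -> V=7
t=8: input=3 -> V=12
t=9: input=1 -> V=9

Answer: 3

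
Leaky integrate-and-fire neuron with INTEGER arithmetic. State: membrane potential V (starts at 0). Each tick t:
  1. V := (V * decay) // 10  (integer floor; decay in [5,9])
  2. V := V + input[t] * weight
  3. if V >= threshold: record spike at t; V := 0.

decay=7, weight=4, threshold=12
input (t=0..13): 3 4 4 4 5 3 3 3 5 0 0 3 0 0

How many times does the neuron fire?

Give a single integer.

Answer: 10

Derivation:
t=0: input=3 -> V=0 FIRE
t=1: input=4 -> V=0 FIRE
t=2: input=4 -> V=0 FIRE
t=3: input=4 -> V=0 FIRE
t=4: input=5 -> V=0 FIRE
t=5: input=3 -> V=0 FIRE
t=6: input=3 -> V=0 FIRE
t=7: input=3 -> V=0 FIRE
t=8: input=5 -> V=0 FIRE
t=9: input=0 -> V=0
t=10: input=0 -> V=0
t=11: input=3 -> V=0 FIRE
t=12: input=0 -> V=0
t=13: input=0 -> V=0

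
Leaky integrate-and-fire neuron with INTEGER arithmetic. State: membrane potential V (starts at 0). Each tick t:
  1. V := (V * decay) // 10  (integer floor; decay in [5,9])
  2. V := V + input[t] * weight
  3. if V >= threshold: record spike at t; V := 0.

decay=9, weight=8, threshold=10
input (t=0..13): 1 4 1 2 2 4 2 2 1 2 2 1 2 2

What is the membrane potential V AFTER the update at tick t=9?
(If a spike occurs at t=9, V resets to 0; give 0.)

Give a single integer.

t=0: input=1 -> V=8
t=1: input=4 -> V=0 FIRE
t=2: input=1 -> V=8
t=3: input=2 -> V=0 FIRE
t=4: input=2 -> V=0 FIRE
t=5: input=4 -> V=0 FIRE
t=6: input=2 -> V=0 FIRE
t=7: input=2 -> V=0 FIRE
t=8: input=1 -> V=8
t=9: input=2 -> V=0 FIRE
t=10: input=2 -> V=0 FIRE
t=11: input=1 -> V=8
t=12: input=2 -> V=0 FIRE
t=13: input=2 -> V=0 FIRE

Answer: 0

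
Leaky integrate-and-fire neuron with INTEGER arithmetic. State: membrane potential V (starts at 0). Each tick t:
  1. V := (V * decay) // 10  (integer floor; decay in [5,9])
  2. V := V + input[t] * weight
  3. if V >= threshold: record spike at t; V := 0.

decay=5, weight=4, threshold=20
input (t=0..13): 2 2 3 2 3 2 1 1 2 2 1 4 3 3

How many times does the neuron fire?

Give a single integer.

Answer: 2

Derivation:
t=0: input=2 -> V=8
t=1: input=2 -> V=12
t=2: input=3 -> V=18
t=3: input=2 -> V=17
t=4: input=3 -> V=0 FIRE
t=5: input=2 -> V=8
t=6: input=1 -> V=8
t=7: input=1 -> V=8
t=8: input=2 -> V=12
t=9: input=2 -> V=14
t=10: input=1 -> V=11
t=11: input=4 -> V=0 FIRE
t=12: input=3 -> V=12
t=13: input=3 -> V=18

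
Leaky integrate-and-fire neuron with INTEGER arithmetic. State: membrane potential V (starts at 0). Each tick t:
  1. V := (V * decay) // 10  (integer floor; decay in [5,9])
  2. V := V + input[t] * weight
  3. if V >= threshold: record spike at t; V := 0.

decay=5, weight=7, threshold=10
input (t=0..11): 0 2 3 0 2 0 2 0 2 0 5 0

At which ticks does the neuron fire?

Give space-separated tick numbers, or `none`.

Answer: 1 2 4 6 8 10

Derivation:
t=0: input=0 -> V=0
t=1: input=2 -> V=0 FIRE
t=2: input=3 -> V=0 FIRE
t=3: input=0 -> V=0
t=4: input=2 -> V=0 FIRE
t=5: input=0 -> V=0
t=6: input=2 -> V=0 FIRE
t=7: input=0 -> V=0
t=8: input=2 -> V=0 FIRE
t=9: input=0 -> V=0
t=10: input=5 -> V=0 FIRE
t=11: input=0 -> V=0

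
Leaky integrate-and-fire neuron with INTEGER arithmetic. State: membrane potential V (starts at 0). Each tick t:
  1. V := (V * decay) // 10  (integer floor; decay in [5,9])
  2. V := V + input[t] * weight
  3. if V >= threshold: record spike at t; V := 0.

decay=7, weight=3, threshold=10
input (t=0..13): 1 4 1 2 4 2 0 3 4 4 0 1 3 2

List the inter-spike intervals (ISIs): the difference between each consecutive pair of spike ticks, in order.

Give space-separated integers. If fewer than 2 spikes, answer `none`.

t=0: input=1 -> V=3
t=1: input=4 -> V=0 FIRE
t=2: input=1 -> V=3
t=3: input=2 -> V=8
t=4: input=4 -> V=0 FIRE
t=5: input=2 -> V=6
t=6: input=0 -> V=4
t=7: input=3 -> V=0 FIRE
t=8: input=4 -> V=0 FIRE
t=9: input=4 -> V=0 FIRE
t=10: input=0 -> V=0
t=11: input=1 -> V=3
t=12: input=3 -> V=0 FIRE
t=13: input=2 -> V=6

Answer: 3 3 1 1 3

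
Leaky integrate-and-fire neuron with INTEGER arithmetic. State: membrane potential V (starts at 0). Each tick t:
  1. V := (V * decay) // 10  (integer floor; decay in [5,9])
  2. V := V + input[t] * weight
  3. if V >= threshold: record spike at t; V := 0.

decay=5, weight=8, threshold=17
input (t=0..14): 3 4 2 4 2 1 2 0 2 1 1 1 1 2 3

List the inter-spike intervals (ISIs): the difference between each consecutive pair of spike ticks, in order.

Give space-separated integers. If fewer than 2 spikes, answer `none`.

Answer: 1 2 3 7 1

Derivation:
t=0: input=3 -> V=0 FIRE
t=1: input=4 -> V=0 FIRE
t=2: input=2 -> V=16
t=3: input=4 -> V=0 FIRE
t=4: input=2 -> V=16
t=5: input=1 -> V=16
t=6: input=2 -> V=0 FIRE
t=7: input=0 -> V=0
t=8: input=2 -> V=16
t=9: input=1 -> V=16
t=10: input=1 -> V=16
t=11: input=1 -> V=16
t=12: input=1 -> V=16
t=13: input=2 -> V=0 FIRE
t=14: input=3 -> V=0 FIRE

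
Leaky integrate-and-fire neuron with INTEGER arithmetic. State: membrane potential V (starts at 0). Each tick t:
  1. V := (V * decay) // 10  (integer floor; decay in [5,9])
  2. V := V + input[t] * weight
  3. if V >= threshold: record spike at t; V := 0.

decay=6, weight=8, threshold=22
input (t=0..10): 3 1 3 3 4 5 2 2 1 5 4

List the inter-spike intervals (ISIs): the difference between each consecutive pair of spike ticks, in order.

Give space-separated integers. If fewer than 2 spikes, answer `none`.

t=0: input=3 -> V=0 FIRE
t=1: input=1 -> V=8
t=2: input=3 -> V=0 FIRE
t=3: input=3 -> V=0 FIRE
t=4: input=4 -> V=0 FIRE
t=5: input=5 -> V=0 FIRE
t=6: input=2 -> V=16
t=7: input=2 -> V=0 FIRE
t=8: input=1 -> V=8
t=9: input=5 -> V=0 FIRE
t=10: input=4 -> V=0 FIRE

Answer: 2 1 1 1 2 2 1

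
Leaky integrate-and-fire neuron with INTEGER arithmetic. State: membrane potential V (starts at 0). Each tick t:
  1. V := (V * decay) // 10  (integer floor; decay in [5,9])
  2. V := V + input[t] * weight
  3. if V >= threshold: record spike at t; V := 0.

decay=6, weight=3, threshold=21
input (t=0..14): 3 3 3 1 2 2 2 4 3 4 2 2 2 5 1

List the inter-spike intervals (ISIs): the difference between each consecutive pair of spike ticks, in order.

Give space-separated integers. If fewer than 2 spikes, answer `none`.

Answer: 4

Derivation:
t=0: input=3 -> V=9
t=1: input=3 -> V=14
t=2: input=3 -> V=17
t=3: input=1 -> V=13
t=4: input=2 -> V=13
t=5: input=2 -> V=13
t=6: input=2 -> V=13
t=7: input=4 -> V=19
t=8: input=3 -> V=20
t=9: input=4 -> V=0 FIRE
t=10: input=2 -> V=6
t=11: input=2 -> V=9
t=12: input=2 -> V=11
t=13: input=5 -> V=0 FIRE
t=14: input=1 -> V=3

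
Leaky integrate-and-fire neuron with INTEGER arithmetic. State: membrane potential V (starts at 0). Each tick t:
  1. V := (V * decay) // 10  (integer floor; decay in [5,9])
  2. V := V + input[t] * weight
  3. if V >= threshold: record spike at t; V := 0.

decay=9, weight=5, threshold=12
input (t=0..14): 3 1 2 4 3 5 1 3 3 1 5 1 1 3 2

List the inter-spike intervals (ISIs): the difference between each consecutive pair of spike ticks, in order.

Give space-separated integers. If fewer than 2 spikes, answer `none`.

t=0: input=3 -> V=0 FIRE
t=1: input=1 -> V=5
t=2: input=2 -> V=0 FIRE
t=3: input=4 -> V=0 FIRE
t=4: input=3 -> V=0 FIRE
t=5: input=5 -> V=0 FIRE
t=6: input=1 -> V=5
t=7: input=3 -> V=0 FIRE
t=8: input=3 -> V=0 FIRE
t=9: input=1 -> V=5
t=10: input=5 -> V=0 FIRE
t=11: input=1 -> V=5
t=12: input=1 -> V=9
t=13: input=3 -> V=0 FIRE
t=14: input=2 -> V=10

Answer: 2 1 1 1 2 1 2 3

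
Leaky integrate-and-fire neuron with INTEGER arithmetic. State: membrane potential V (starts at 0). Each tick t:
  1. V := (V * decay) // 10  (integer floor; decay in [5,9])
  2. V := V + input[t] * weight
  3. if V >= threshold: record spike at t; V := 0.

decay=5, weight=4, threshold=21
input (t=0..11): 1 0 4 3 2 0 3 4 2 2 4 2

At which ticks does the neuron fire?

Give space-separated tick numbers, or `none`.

Answer: 7 10

Derivation:
t=0: input=1 -> V=4
t=1: input=0 -> V=2
t=2: input=4 -> V=17
t=3: input=3 -> V=20
t=4: input=2 -> V=18
t=5: input=0 -> V=9
t=6: input=3 -> V=16
t=7: input=4 -> V=0 FIRE
t=8: input=2 -> V=8
t=9: input=2 -> V=12
t=10: input=4 -> V=0 FIRE
t=11: input=2 -> V=8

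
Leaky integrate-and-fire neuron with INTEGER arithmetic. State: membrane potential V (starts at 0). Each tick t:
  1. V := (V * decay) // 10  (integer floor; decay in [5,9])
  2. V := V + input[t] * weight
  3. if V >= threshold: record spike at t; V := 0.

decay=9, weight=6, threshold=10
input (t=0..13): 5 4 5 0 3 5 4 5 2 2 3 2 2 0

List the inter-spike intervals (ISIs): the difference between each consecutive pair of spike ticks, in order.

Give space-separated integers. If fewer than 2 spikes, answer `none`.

t=0: input=5 -> V=0 FIRE
t=1: input=4 -> V=0 FIRE
t=2: input=5 -> V=0 FIRE
t=3: input=0 -> V=0
t=4: input=3 -> V=0 FIRE
t=5: input=5 -> V=0 FIRE
t=6: input=4 -> V=0 FIRE
t=7: input=5 -> V=0 FIRE
t=8: input=2 -> V=0 FIRE
t=9: input=2 -> V=0 FIRE
t=10: input=3 -> V=0 FIRE
t=11: input=2 -> V=0 FIRE
t=12: input=2 -> V=0 FIRE
t=13: input=0 -> V=0

Answer: 1 1 2 1 1 1 1 1 1 1 1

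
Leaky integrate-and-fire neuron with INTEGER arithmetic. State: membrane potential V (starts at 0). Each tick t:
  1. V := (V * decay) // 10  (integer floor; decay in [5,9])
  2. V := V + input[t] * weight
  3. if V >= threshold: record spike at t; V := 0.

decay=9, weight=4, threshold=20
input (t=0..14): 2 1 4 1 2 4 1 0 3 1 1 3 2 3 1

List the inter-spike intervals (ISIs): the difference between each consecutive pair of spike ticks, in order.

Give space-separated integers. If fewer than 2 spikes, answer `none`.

t=0: input=2 -> V=8
t=1: input=1 -> V=11
t=2: input=4 -> V=0 FIRE
t=3: input=1 -> V=4
t=4: input=2 -> V=11
t=5: input=4 -> V=0 FIRE
t=6: input=1 -> V=4
t=7: input=0 -> V=3
t=8: input=3 -> V=14
t=9: input=1 -> V=16
t=10: input=1 -> V=18
t=11: input=3 -> V=0 FIRE
t=12: input=2 -> V=8
t=13: input=3 -> V=19
t=14: input=1 -> V=0 FIRE

Answer: 3 6 3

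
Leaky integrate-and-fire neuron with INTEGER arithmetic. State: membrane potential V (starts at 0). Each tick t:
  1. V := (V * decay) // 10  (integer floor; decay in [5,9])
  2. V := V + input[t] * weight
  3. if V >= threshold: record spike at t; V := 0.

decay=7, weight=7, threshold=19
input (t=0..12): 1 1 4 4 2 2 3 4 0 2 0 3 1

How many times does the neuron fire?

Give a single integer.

t=0: input=1 -> V=7
t=1: input=1 -> V=11
t=2: input=4 -> V=0 FIRE
t=3: input=4 -> V=0 FIRE
t=4: input=2 -> V=14
t=5: input=2 -> V=0 FIRE
t=6: input=3 -> V=0 FIRE
t=7: input=4 -> V=0 FIRE
t=8: input=0 -> V=0
t=9: input=2 -> V=14
t=10: input=0 -> V=9
t=11: input=3 -> V=0 FIRE
t=12: input=1 -> V=7

Answer: 6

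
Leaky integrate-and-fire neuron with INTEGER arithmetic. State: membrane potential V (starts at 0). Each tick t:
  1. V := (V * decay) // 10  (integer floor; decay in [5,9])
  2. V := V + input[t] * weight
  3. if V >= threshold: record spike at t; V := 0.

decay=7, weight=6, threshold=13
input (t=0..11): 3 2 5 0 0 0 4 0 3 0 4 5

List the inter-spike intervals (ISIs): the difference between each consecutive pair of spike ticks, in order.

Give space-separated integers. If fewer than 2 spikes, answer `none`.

Answer: 2 4 2 2 1

Derivation:
t=0: input=3 -> V=0 FIRE
t=1: input=2 -> V=12
t=2: input=5 -> V=0 FIRE
t=3: input=0 -> V=0
t=4: input=0 -> V=0
t=5: input=0 -> V=0
t=6: input=4 -> V=0 FIRE
t=7: input=0 -> V=0
t=8: input=3 -> V=0 FIRE
t=9: input=0 -> V=0
t=10: input=4 -> V=0 FIRE
t=11: input=5 -> V=0 FIRE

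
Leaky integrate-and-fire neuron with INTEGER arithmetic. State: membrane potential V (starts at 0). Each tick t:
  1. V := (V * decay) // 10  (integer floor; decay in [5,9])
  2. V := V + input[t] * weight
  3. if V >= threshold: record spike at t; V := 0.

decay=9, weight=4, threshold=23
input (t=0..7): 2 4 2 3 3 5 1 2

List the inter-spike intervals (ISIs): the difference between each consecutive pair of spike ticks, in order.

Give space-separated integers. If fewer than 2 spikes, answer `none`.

t=0: input=2 -> V=8
t=1: input=4 -> V=0 FIRE
t=2: input=2 -> V=8
t=3: input=3 -> V=19
t=4: input=3 -> V=0 FIRE
t=5: input=5 -> V=20
t=6: input=1 -> V=22
t=7: input=2 -> V=0 FIRE

Answer: 3 3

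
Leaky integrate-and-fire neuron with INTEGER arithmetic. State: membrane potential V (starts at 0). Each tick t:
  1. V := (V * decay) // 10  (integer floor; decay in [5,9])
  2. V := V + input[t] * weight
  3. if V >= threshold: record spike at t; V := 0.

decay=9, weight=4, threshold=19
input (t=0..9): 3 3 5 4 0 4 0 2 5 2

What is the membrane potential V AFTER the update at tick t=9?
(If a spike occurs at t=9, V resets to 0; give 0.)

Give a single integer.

Answer: 8

Derivation:
t=0: input=3 -> V=12
t=1: input=3 -> V=0 FIRE
t=2: input=5 -> V=0 FIRE
t=3: input=4 -> V=16
t=4: input=0 -> V=14
t=5: input=4 -> V=0 FIRE
t=6: input=0 -> V=0
t=7: input=2 -> V=8
t=8: input=5 -> V=0 FIRE
t=9: input=2 -> V=8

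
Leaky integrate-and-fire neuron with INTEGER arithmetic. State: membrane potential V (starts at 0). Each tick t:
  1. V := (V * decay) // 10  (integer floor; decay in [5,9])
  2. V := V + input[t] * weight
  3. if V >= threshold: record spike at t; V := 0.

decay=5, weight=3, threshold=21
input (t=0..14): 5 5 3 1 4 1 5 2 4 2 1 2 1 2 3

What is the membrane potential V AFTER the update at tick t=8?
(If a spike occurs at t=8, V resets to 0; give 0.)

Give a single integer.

t=0: input=5 -> V=15
t=1: input=5 -> V=0 FIRE
t=2: input=3 -> V=9
t=3: input=1 -> V=7
t=4: input=4 -> V=15
t=5: input=1 -> V=10
t=6: input=5 -> V=20
t=7: input=2 -> V=16
t=8: input=4 -> V=20
t=9: input=2 -> V=16
t=10: input=1 -> V=11
t=11: input=2 -> V=11
t=12: input=1 -> V=8
t=13: input=2 -> V=10
t=14: input=3 -> V=14

Answer: 20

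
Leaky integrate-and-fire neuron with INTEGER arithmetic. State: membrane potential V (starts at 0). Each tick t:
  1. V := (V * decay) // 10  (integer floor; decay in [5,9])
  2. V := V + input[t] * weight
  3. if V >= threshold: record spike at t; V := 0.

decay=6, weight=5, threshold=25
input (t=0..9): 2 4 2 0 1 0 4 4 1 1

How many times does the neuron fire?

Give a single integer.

t=0: input=2 -> V=10
t=1: input=4 -> V=0 FIRE
t=2: input=2 -> V=10
t=3: input=0 -> V=6
t=4: input=1 -> V=8
t=5: input=0 -> V=4
t=6: input=4 -> V=22
t=7: input=4 -> V=0 FIRE
t=8: input=1 -> V=5
t=9: input=1 -> V=8

Answer: 2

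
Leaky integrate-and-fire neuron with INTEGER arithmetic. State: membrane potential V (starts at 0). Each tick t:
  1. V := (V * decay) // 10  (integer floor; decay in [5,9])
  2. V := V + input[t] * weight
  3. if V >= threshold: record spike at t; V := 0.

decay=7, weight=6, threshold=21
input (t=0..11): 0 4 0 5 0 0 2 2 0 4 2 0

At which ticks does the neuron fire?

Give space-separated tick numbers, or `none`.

t=0: input=0 -> V=0
t=1: input=4 -> V=0 FIRE
t=2: input=0 -> V=0
t=3: input=5 -> V=0 FIRE
t=4: input=0 -> V=0
t=5: input=0 -> V=0
t=6: input=2 -> V=12
t=7: input=2 -> V=20
t=8: input=0 -> V=14
t=9: input=4 -> V=0 FIRE
t=10: input=2 -> V=12
t=11: input=0 -> V=8

Answer: 1 3 9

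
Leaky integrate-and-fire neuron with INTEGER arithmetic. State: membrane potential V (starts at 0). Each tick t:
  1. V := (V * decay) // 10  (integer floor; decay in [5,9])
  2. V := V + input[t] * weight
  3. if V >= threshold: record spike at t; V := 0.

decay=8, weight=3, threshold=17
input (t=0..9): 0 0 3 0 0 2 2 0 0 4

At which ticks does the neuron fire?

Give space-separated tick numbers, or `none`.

t=0: input=0 -> V=0
t=1: input=0 -> V=0
t=2: input=3 -> V=9
t=3: input=0 -> V=7
t=4: input=0 -> V=5
t=5: input=2 -> V=10
t=6: input=2 -> V=14
t=7: input=0 -> V=11
t=8: input=0 -> V=8
t=9: input=4 -> V=0 FIRE

Answer: 9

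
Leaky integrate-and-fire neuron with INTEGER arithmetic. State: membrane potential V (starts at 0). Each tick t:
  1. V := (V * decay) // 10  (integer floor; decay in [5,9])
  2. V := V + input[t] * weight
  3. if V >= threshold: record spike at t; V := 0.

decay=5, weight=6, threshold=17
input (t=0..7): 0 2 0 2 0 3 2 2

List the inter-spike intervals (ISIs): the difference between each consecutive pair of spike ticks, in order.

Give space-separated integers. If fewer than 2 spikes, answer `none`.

t=0: input=0 -> V=0
t=1: input=2 -> V=12
t=2: input=0 -> V=6
t=3: input=2 -> V=15
t=4: input=0 -> V=7
t=5: input=3 -> V=0 FIRE
t=6: input=2 -> V=12
t=7: input=2 -> V=0 FIRE

Answer: 2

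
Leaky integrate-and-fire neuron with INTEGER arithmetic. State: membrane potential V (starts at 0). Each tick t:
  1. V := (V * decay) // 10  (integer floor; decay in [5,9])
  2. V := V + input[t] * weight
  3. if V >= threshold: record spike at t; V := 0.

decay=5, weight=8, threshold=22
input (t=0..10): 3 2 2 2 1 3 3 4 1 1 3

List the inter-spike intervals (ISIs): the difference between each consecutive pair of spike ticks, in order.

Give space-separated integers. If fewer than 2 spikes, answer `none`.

t=0: input=3 -> V=0 FIRE
t=1: input=2 -> V=16
t=2: input=2 -> V=0 FIRE
t=3: input=2 -> V=16
t=4: input=1 -> V=16
t=5: input=3 -> V=0 FIRE
t=6: input=3 -> V=0 FIRE
t=7: input=4 -> V=0 FIRE
t=8: input=1 -> V=8
t=9: input=1 -> V=12
t=10: input=3 -> V=0 FIRE

Answer: 2 3 1 1 3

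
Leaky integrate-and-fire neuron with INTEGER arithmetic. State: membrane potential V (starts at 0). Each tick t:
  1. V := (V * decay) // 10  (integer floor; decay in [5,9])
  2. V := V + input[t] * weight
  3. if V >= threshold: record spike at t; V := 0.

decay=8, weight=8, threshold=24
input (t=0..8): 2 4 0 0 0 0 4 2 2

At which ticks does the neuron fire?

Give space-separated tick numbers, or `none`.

Answer: 1 6 8

Derivation:
t=0: input=2 -> V=16
t=1: input=4 -> V=0 FIRE
t=2: input=0 -> V=0
t=3: input=0 -> V=0
t=4: input=0 -> V=0
t=5: input=0 -> V=0
t=6: input=4 -> V=0 FIRE
t=7: input=2 -> V=16
t=8: input=2 -> V=0 FIRE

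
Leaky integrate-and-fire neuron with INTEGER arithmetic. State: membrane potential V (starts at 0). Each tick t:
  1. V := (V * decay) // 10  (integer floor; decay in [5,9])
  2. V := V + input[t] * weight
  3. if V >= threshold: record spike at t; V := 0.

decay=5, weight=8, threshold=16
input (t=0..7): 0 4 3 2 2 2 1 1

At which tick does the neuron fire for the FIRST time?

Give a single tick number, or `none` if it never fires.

t=0: input=0 -> V=0
t=1: input=4 -> V=0 FIRE
t=2: input=3 -> V=0 FIRE
t=3: input=2 -> V=0 FIRE
t=4: input=2 -> V=0 FIRE
t=5: input=2 -> V=0 FIRE
t=6: input=1 -> V=8
t=7: input=1 -> V=12

Answer: 1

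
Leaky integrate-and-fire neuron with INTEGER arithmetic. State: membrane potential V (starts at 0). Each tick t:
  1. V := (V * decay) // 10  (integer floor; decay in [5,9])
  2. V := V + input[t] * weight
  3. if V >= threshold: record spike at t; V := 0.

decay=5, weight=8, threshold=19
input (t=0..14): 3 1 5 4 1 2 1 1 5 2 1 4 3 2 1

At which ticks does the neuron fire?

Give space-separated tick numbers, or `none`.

t=0: input=3 -> V=0 FIRE
t=1: input=1 -> V=8
t=2: input=5 -> V=0 FIRE
t=3: input=4 -> V=0 FIRE
t=4: input=1 -> V=8
t=5: input=2 -> V=0 FIRE
t=6: input=1 -> V=8
t=7: input=1 -> V=12
t=8: input=5 -> V=0 FIRE
t=9: input=2 -> V=16
t=10: input=1 -> V=16
t=11: input=4 -> V=0 FIRE
t=12: input=3 -> V=0 FIRE
t=13: input=2 -> V=16
t=14: input=1 -> V=16

Answer: 0 2 3 5 8 11 12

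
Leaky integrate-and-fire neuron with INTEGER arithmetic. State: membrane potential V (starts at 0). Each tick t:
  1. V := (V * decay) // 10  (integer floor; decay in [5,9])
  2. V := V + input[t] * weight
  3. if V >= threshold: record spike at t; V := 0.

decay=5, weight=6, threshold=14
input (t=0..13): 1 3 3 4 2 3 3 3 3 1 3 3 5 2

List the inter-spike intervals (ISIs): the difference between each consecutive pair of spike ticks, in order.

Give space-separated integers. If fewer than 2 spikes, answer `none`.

Answer: 1 1 2 1 1 1 2 1 1

Derivation:
t=0: input=1 -> V=6
t=1: input=3 -> V=0 FIRE
t=2: input=3 -> V=0 FIRE
t=3: input=4 -> V=0 FIRE
t=4: input=2 -> V=12
t=5: input=3 -> V=0 FIRE
t=6: input=3 -> V=0 FIRE
t=7: input=3 -> V=0 FIRE
t=8: input=3 -> V=0 FIRE
t=9: input=1 -> V=6
t=10: input=3 -> V=0 FIRE
t=11: input=3 -> V=0 FIRE
t=12: input=5 -> V=0 FIRE
t=13: input=2 -> V=12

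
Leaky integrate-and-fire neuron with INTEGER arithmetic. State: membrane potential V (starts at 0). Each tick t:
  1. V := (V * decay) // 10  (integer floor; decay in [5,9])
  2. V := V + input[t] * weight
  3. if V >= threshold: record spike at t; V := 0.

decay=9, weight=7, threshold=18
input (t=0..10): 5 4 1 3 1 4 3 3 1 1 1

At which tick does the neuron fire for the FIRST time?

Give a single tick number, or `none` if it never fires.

Answer: 0

Derivation:
t=0: input=5 -> V=0 FIRE
t=1: input=4 -> V=0 FIRE
t=2: input=1 -> V=7
t=3: input=3 -> V=0 FIRE
t=4: input=1 -> V=7
t=5: input=4 -> V=0 FIRE
t=6: input=3 -> V=0 FIRE
t=7: input=3 -> V=0 FIRE
t=8: input=1 -> V=7
t=9: input=1 -> V=13
t=10: input=1 -> V=0 FIRE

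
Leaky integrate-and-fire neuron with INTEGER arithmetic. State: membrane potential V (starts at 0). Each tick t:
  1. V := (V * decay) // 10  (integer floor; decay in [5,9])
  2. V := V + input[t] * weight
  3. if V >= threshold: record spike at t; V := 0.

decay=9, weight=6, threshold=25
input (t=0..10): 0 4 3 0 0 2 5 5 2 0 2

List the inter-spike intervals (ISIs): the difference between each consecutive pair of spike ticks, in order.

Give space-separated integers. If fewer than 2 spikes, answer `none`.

Answer: 4 1

Derivation:
t=0: input=0 -> V=0
t=1: input=4 -> V=24
t=2: input=3 -> V=0 FIRE
t=3: input=0 -> V=0
t=4: input=0 -> V=0
t=5: input=2 -> V=12
t=6: input=5 -> V=0 FIRE
t=7: input=5 -> V=0 FIRE
t=8: input=2 -> V=12
t=9: input=0 -> V=10
t=10: input=2 -> V=21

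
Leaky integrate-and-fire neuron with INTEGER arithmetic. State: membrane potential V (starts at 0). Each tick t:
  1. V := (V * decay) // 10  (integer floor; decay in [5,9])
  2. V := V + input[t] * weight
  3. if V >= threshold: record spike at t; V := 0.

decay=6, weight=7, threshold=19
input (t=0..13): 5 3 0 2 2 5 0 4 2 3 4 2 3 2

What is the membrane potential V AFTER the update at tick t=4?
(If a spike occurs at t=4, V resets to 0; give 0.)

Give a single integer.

Answer: 0

Derivation:
t=0: input=5 -> V=0 FIRE
t=1: input=3 -> V=0 FIRE
t=2: input=0 -> V=0
t=3: input=2 -> V=14
t=4: input=2 -> V=0 FIRE
t=5: input=5 -> V=0 FIRE
t=6: input=0 -> V=0
t=7: input=4 -> V=0 FIRE
t=8: input=2 -> V=14
t=9: input=3 -> V=0 FIRE
t=10: input=4 -> V=0 FIRE
t=11: input=2 -> V=14
t=12: input=3 -> V=0 FIRE
t=13: input=2 -> V=14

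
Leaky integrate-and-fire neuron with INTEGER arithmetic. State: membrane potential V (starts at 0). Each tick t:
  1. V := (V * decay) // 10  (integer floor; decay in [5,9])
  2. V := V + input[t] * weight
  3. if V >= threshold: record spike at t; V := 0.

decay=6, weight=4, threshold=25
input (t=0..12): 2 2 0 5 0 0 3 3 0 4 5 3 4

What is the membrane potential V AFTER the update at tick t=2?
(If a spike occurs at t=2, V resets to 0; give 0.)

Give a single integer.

Answer: 7

Derivation:
t=0: input=2 -> V=8
t=1: input=2 -> V=12
t=2: input=0 -> V=7
t=3: input=5 -> V=24
t=4: input=0 -> V=14
t=5: input=0 -> V=8
t=6: input=3 -> V=16
t=7: input=3 -> V=21
t=8: input=0 -> V=12
t=9: input=4 -> V=23
t=10: input=5 -> V=0 FIRE
t=11: input=3 -> V=12
t=12: input=4 -> V=23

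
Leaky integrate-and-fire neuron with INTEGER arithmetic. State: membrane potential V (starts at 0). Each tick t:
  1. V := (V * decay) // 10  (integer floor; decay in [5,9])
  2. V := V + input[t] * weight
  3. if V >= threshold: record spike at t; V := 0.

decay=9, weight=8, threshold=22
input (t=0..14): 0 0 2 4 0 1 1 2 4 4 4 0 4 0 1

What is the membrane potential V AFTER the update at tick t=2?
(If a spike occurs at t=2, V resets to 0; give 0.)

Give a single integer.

t=0: input=0 -> V=0
t=1: input=0 -> V=0
t=2: input=2 -> V=16
t=3: input=4 -> V=0 FIRE
t=4: input=0 -> V=0
t=5: input=1 -> V=8
t=6: input=1 -> V=15
t=7: input=2 -> V=0 FIRE
t=8: input=4 -> V=0 FIRE
t=9: input=4 -> V=0 FIRE
t=10: input=4 -> V=0 FIRE
t=11: input=0 -> V=0
t=12: input=4 -> V=0 FIRE
t=13: input=0 -> V=0
t=14: input=1 -> V=8

Answer: 16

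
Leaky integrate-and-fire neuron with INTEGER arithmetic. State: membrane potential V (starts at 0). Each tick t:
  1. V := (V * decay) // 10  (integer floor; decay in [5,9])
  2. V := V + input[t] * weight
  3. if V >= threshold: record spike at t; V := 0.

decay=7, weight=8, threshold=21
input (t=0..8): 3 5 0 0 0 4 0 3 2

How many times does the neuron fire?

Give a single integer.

Answer: 4

Derivation:
t=0: input=3 -> V=0 FIRE
t=1: input=5 -> V=0 FIRE
t=2: input=0 -> V=0
t=3: input=0 -> V=0
t=4: input=0 -> V=0
t=5: input=4 -> V=0 FIRE
t=6: input=0 -> V=0
t=7: input=3 -> V=0 FIRE
t=8: input=2 -> V=16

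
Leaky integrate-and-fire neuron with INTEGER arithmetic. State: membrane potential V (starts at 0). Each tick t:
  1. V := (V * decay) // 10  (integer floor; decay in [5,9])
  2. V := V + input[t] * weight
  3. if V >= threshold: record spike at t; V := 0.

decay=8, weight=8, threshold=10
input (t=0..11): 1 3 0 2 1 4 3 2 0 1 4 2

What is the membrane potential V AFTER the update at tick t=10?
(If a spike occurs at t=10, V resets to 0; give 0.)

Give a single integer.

t=0: input=1 -> V=8
t=1: input=3 -> V=0 FIRE
t=2: input=0 -> V=0
t=3: input=2 -> V=0 FIRE
t=4: input=1 -> V=8
t=5: input=4 -> V=0 FIRE
t=6: input=3 -> V=0 FIRE
t=7: input=2 -> V=0 FIRE
t=8: input=0 -> V=0
t=9: input=1 -> V=8
t=10: input=4 -> V=0 FIRE
t=11: input=2 -> V=0 FIRE

Answer: 0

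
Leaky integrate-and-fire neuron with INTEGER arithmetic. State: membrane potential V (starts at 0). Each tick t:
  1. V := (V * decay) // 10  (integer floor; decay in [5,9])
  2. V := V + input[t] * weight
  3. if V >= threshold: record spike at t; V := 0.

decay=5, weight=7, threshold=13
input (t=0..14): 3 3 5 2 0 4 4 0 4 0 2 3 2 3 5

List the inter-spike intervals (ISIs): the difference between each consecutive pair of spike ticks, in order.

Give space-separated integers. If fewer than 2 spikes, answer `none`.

Answer: 1 1 1 2 1 2 2 1 1 1 1

Derivation:
t=0: input=3 -> V=0 FIRE
t=1: input=3 -> V=0 FIRE
t=2: input=5 -> V=0 FIRE
t=3: input=2 -> V=0 FIRE
t=4: input=0 -> V=0
t=5: input=4 -> V=0 FIRE
t=6: input=4 -> V=0 FIRE
t=7: input=0 -> V=0
t=8: input=4 -> V=0 FIRE
t=9: input=0 -> V=0
t=10: input=2 -> V=0 FIRE
t=11: input=3 -> V=0 FIRE
t=12: input=2 -> V=0 FIRE
t=13: input=3 -> V=0 FIRE
t=14: input=5 -> V=0 FIRE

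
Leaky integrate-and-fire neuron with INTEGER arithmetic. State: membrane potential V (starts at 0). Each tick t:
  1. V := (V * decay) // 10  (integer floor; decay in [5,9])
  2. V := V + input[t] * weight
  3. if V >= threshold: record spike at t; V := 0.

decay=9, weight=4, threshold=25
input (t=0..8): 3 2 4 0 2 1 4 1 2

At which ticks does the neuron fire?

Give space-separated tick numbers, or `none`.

Answer: 2 6

Derivation:
t=0: input=3 -> V=12
t=1: input=2 -> V=18
t=2: input=4 -> V=0 FIRE
t=3: input=0 -> V=0
t=4: input=2 -> V=8
t=5: input=1 -> V=11
t=6: input=4 -> V=0 FIRE
t=7: input=1 -> V=4
t=8: input=2 -> V=11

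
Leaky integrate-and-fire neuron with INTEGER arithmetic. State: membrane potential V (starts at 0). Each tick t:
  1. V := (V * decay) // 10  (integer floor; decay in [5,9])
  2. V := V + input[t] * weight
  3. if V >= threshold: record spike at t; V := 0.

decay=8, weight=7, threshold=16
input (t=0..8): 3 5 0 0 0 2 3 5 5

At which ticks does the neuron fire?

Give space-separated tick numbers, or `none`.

t=0: input=3 -> V=0 FIRE
t=1: input=5 -> V=0 FIRE
t=2: input=0 -> V=0
t=3: input=0 -> V=0
t=4: input=0 -> V=0
t=5: input=2 -> V=14
t=6: input=3 -> V=0 FIRE
t=7: input=5 -> V=0 FIRE
t=8: input=5 -> V=0 FIRE

Answer: 0 1 6 7 8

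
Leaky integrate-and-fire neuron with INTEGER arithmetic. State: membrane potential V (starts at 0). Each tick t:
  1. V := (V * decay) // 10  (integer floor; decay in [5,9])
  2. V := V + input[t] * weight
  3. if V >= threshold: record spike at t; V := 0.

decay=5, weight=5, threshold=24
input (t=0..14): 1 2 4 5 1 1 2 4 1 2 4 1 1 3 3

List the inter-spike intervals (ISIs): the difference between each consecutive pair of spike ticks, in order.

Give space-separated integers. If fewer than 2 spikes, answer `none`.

Answer: 1 4 3 4

Derivation:
t=0: input=1 -> V=5
t=1: input=2 -> V=12
t=2: input=4 -> V=0 FIRE
t=3: input=5 -> V=0 FIRE
t=4: input=1 -> V=5
t=5: input=1 -> V=7
t=6: input=2 -> V=13
t=7: input=4 -> V=0 FIRE
t=8: input=1 -> V=5
t=9: input=2 -> V=12
t=10: input=4 -> V=0 FIRE
t=11: input=1 -> V=5
t=12: input=1 -> V=7
t=13: input=3 -> V=18
t=14: input=3 -> V=0 FIRE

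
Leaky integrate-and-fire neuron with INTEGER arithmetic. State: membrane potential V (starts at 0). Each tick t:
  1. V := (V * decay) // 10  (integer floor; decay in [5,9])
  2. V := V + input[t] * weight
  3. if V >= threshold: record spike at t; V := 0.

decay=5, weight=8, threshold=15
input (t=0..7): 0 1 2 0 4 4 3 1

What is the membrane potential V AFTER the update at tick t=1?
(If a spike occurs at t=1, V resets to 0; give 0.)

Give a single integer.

t=0: input=0 -> V=0
t=1: input=1 -> V=8
t=2: input=2 -> V=0 FIRE
t=3: input=0 -> V=0
t=4: input=4 -> V=0 FIRE
t=5: input=4 -> V=0 FIRE
t=6: input=3 -> V=0 FIRE
t=7: input=1 -> V=8

Answer: 8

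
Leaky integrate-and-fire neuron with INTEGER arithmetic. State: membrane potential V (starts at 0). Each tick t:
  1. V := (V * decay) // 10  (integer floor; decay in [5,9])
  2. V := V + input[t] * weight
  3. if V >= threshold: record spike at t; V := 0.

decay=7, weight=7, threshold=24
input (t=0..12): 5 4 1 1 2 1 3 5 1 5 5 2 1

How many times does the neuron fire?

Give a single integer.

t=0: input=5 -> V=0 FIRE
t=1: input=4 -> V=0 FIRE
t=2: input=1 -> V=7
t=3: input=1 -> V=11
t=4: input=2 -> V=21
t=5: input=1 -> V=21
t=6: input=3 -> V=0 FIRE
t=7: input=5 -> V=0 FIRE
t=8: input=1 -> V=7
t=9: input=5 -> V=0 FIRE
t=10: input=5 -> V=0 FIRE
t=11: input=2 -> V=14
t=12: input=1 -> V=16

Answer: 6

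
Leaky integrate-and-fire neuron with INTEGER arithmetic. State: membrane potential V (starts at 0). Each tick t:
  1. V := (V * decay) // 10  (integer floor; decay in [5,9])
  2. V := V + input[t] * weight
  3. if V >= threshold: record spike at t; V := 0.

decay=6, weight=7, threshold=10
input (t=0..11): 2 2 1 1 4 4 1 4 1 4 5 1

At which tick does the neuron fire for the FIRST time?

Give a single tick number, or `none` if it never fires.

t=0: input=2 -> V=0 FIRE
t=1: input=2 -> V=0 FIRE
t=2: input=1 -> V=7
t=3: input=1 -> V=0 FIRE
t=4: input=4 -> V=0 FIRE
t=5: input=4 -> V=0 FIRE
t=6: input=1 -> V=7
t=7: input=4 -> V=0 FIRE
t=8: input=1 -> V=7
t=9: input=4 -> V=0 FIRE
t=10: input=5 -> V=0 FIRE
t=11: input=1 -> V=7

Answer: 0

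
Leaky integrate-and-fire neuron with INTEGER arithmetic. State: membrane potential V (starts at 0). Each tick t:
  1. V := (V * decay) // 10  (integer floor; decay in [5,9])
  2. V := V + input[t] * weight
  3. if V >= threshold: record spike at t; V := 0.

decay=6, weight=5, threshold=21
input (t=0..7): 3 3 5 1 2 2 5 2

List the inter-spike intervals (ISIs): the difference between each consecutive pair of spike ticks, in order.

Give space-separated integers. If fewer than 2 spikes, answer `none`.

t=0: input=3 -> V=15
t=1: input=3 -> V=0 FIRE
t=2: input=5 -> V=0 FIRE
t=3: input=1 -> V=5
t=4: input=2 -> V=13
t=5: input=2 -> V=17
t=6: input=5 -> V=0 FIRE
t=7: input=2 -> V=10

Answer: 1 4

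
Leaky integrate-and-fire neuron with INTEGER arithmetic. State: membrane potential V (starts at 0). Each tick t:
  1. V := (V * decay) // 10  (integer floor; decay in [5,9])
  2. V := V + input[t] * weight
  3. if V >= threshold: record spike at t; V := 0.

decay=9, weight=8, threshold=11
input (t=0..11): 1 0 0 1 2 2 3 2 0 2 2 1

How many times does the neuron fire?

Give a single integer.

Answer: 7

Derivation:
t=0: input=1 -> V=8
t=1: input=0 -> V=7
t=2: input=0 -> V=6
t=3: input=1 -> V=0 FIRE
t=4: input=2 -> V=0 FIRE
t=5: input=2 -> V=0 FIRE
t=6: input=3 -> V=0 FIRE
t=7: input=2 -> V=0 FIRE
t=8: input=0 -> V=0
t=9: input=2 -> V=0 FIRE
t=10: input=2 -> V=0 FIRE
t=11: input=1 -> V=8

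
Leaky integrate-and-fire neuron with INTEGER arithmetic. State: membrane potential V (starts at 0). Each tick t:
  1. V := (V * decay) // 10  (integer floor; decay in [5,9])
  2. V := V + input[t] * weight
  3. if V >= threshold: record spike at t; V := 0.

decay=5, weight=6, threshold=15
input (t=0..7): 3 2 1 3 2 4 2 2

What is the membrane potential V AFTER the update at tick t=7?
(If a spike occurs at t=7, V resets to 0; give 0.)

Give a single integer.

Answer: 0

Derivation:
t=0: input=3 -> V=0 FIRE
t=1: input=2 -> V=12
t=2: input=1 -> V=12
t=3: input=3 -> V=0 FIRE
t=4: input=2 -> V=12
t=5: input=4 -> V=0 FIRE
t=6: input=2 -> V=12
t=7: input=2 -> V=0 FIRE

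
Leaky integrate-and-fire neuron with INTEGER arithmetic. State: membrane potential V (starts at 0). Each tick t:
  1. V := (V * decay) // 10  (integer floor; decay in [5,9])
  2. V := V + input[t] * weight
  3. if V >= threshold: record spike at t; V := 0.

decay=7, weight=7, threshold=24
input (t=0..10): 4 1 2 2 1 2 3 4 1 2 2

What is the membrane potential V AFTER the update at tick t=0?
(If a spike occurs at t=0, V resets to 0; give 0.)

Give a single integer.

Answer: 0

Derivation:
t=0: input=4 -> V=0 FIRE
t=1: input=1 -> V=7
t=2: input=2 -> V=18
t=3: input=2 -> V=0 FIRE
t=4: input=1 -> V=7
t=5: input=2 -> V=18
t=6: input=3 -> V=0 FIRE
t=7: input=4 -> V=0 FIRE
t=8: input=1 -> V=7
t=9: input=2 -> V=18
t=10: input=2 -> V=0 FIRE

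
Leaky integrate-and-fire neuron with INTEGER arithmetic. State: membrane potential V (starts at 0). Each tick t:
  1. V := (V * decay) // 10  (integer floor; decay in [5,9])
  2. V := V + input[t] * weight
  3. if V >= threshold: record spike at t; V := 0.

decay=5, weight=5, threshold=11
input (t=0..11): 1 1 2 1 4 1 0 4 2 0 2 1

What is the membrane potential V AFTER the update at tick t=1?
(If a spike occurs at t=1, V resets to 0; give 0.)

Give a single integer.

Answer: 7

Derivation:
t=0: input=1 -> V=5
t=1: input=1 -> V=7
t=2: input=2 -> V=0 FIRE
t=3: input=1 -> V=5
t=4: input=4 -> V=0 FIRE
t=5: input=1 -> V=5
t=6: input=0 -> V=2
t=7: input=4 -> V=0 FIRE
t=8: input=2 -> V=10
t=9: input=0 -> V=5
t=10: input=2 -> V=0 FIRE
t=11: input=1 -> V=5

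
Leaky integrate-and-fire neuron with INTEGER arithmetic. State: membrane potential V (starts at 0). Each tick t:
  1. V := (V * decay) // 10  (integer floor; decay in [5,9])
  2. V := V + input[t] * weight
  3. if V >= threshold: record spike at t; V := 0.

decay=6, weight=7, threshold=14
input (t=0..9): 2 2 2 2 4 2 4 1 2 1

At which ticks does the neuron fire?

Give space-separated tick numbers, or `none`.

Answer: 0 1 2 3 4 5 6 8

Derivation:
t=0: input=2 -> V=0 FIRE
t=1: input=2 -> V=0 FIRE
t=2: input=2 -> V=0 FIRE
t=3: input=2 -> V=0 FIRE
t=4: input=4 -> V=0 FIRE
t=5: input=2 -> V=0 FIRE
t=6: input=4 -> V=0 FIRE
t=7: input=1 -> V=7
t=8: input=2 -> V=0 FIRE
t=9: input=1 -> V=7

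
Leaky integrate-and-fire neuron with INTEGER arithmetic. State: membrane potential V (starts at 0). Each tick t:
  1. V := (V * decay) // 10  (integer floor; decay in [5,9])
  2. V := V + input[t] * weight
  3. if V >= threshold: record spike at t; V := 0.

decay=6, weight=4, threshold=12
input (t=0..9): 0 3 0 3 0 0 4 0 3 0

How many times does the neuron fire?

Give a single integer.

Answer: 4

Derivation:
t=0: input=0 -> V=0
t=1: input=3 -> V=0 FIRE
t=2: input=0 -> V=0
t=3: input=3 -> V=0 FIRE
t=4: input=0 -> V=0
t=5: input=0 -> V=0
t=6: input=4 -> V=0 FIRE
t=7: input=0 -> V=0
t=8: input=3 -> V=0 FIRE
t=9: input=0 -> V=0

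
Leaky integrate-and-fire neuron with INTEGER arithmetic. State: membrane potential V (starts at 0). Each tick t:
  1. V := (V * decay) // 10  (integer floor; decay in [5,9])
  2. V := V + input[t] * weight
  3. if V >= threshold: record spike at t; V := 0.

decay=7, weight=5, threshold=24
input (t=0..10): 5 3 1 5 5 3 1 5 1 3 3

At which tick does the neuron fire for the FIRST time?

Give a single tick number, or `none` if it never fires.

Answer: 0

Derivation:
t=0: input=5 -> V=0 FIRE
t=1: input=3 -> V=15
t=2: input=1 -> V=15
t=3: input=5 -> V=0 FIRE
t=4: input=5 -> V=0 FIRE
t=5: input=3 -> V=15
t=6: input=1 -> V=15
t=7: input=5 -> V=0 FIRE
t=8: input=1 -> V=5
t=9: input=3 -> V=18
t=10: input=3 -> V=0 FIRE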